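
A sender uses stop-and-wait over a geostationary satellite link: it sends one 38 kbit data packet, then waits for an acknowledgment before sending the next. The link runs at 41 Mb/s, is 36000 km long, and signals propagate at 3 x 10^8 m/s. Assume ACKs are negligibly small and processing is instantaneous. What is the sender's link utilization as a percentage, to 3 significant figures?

t_tx = L/R = 38000/41000000 = 0.000926829 s.
t_prop = 36000000/300000000 = 0.12 s; RTT = 0.24 s.
Cycle = t_tx + RTT = 0.240927 s.
Utilization = t_tx / cycle = 0.000926829/0.240927 = 0.385 %.

0.385 %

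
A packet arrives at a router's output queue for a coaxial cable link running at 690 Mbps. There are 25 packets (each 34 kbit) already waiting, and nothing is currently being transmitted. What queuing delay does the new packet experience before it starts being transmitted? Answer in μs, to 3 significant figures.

1230 μs

Each queued packet: L/R = 34000/690000000 = 49.2754 μs.
25 queued → 1231.88 μs.
Queuing delay = 1230 μs.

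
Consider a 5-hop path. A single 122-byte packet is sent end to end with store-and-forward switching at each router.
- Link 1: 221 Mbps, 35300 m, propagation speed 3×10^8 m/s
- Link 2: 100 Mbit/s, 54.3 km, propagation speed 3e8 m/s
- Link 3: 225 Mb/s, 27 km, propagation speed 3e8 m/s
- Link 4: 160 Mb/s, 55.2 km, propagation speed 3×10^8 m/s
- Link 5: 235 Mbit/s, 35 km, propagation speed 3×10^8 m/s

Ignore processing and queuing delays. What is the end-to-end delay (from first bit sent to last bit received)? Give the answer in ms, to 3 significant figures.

0.718 ms

L = 122 × 8 = 976 bits.
Transmission delays (L/R per hop): 0.00441629, 0.00976, 0.00433778, 0.0061, 0.00415319 ms; sum = 0.0287673 ms.
Propagation delays (d/s per hop): 0.117667, 0.181, 0.09, 0.184, 0.116667 ms; sum = 0.689333 ms.
End-to-end = 0.718 ms.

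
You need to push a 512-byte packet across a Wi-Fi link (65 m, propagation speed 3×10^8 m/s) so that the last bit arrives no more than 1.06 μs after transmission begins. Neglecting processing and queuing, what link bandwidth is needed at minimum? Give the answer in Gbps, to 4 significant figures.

4.857 Gbps

L = 4096 bits.
Propagation delay = 65 / 300000000 = 0.216667 μs.
Transmission budget = 1.06 − 0.216667 = 0.843333 μs.
R ≥ L / t_tx = 4096 bits / 8.43333e-07 s = 4.857 Gbps.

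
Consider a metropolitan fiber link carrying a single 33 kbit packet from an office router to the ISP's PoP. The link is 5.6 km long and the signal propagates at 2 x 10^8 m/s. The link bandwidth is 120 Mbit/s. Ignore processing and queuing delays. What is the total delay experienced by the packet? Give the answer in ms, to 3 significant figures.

0.303 ms

L = 33000 bits.
Transmission delay = L/R = 33000 / 120000000 = 0.275 ms.
Propagation delay = d/s = 5600 m / 200000000 m/s = 0.028 ms.
Total = 0.303 ms.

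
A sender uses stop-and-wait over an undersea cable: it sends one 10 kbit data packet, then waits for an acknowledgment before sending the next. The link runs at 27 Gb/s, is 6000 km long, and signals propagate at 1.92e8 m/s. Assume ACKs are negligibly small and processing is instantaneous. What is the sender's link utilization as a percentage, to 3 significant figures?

t_tx = L/R = 10000/27000000000 = 3.7037e-07 s.
t_prop = 6000000/192000000 = 0.03125 s; RTT = 0.0625 s.
Cycle = t_tx + RTT = 0.0625004 s.
Utilization = t_tx / cycle = 3.7037e-07/0.0625004 = 0.000593 %.

0.000593 %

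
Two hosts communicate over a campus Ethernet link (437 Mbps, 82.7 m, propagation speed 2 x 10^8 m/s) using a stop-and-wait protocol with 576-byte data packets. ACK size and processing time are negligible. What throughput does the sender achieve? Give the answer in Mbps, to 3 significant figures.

405 Mbps

t_tx = L/R = 4608/437000000 = 1.05446e-05 s.
t_prop = 82.7/200000000 = 4.135e-07 s; RTT = 8.27e-07 s.
Cycle = t_tx + RTT = 1.13716e-05 s.
Throughput = L / cycle = 4608 / 1.13716e-05 = 405 Mbps.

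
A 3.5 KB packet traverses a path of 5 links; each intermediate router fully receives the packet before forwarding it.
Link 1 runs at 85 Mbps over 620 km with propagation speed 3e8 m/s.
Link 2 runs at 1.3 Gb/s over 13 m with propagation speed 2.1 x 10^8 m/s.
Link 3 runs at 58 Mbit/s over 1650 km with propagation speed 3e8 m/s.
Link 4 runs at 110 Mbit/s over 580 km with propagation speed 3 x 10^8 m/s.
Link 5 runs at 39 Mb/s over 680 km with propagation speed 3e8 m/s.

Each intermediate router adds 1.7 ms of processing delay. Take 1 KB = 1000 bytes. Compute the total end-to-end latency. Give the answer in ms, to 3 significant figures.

L = 28000 bits.
Transmission delays (L/R per hop): 0.329412, 0.0215385, 0.482759, 0.254545, 0.717949 ms; sum = 1.8062 ms.
Propagation delays (d/s per hop): 2.06667, 6.19048e-05, 5.5, 1.93333, 2.26667 ms; sum = 11.7667 ms.
Processing at 4 router(s): 4 × 1.7 ms = 6.8 ms.
End-to-end = 20.4 ms.

20.4 ms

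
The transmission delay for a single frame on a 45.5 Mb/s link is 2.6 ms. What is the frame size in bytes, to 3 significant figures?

14800 bytes

L = R × t_tx = 45500000 b/s × 0.0026 s = 118300 bits.
In bytes: 118300 / 8 = 14800 bytes.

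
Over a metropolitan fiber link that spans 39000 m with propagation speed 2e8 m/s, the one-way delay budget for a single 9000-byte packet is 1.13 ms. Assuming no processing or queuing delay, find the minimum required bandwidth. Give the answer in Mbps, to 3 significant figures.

L = 72000 bits.
Propagation delay = 39000 / 200000000 = 0.195 ms.
Transmission budget = 1.13 − 0.195 = 0.935 ms.
R ≥ L / t_tx = 72000 bits / 0.000935 s = 77.0 Mbps.

77.0 Mbps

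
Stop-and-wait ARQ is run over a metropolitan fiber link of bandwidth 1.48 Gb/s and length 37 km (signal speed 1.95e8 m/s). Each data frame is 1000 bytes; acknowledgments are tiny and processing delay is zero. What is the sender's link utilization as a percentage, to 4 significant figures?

t_tx = L/R = 8000/1480000000 = 5.40541e-06 s.
t_prop = 37000/195000000 = 0.000189744 s; RTT = 0.000379487 s.
Cycle = t_tx + RTT = 0.000384893 s.
Utilization = t_tx / cycle = 5.40541e-06/0.000384893 = 1.404 %.

1.404 %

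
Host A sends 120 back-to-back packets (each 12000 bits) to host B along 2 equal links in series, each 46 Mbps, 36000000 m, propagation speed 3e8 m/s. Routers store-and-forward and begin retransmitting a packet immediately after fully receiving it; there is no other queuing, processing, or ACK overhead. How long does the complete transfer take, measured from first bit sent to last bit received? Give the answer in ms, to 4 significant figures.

Per-hop transmission t_tx = L/R = 12000/46000000 = 0.26087 ms.
Per-hop propagation t_prop = 36000000/300000000 = 120 ms.
Pipeline fill: first packet needs 2·t_tx to clear all hops; remaining 119 packets each add one t_tx.
Total = (2+120-1)·t_tx + 2·t_prop = 121·0.26087 + 2·120 = 271.6 ms.

271.6 ms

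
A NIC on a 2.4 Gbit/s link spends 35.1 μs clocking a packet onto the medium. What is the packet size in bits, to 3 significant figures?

L = R × t_tx = 2400000000 b/s × 3.51e-05 s = 84240 bits.

84200 bits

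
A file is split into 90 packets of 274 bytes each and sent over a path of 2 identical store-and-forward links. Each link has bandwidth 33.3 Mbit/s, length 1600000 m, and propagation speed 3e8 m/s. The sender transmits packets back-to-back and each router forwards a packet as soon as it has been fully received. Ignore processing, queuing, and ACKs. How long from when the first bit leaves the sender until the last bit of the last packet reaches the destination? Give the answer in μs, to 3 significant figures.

16700 μs

Per-hop transmission t_tx = L/R = 2192/3.33e+07 = 65.8258 μs.
Per-hop propagation t_prop = 1600000/300000000 = 5333.33 μs.
Pipeline fill: first packet needs 2·t_tx to clear all hops; remaining 89 packets each add one t_tx.
Total = (2+90-1)·t_tx + 2·t_prop = 91·65.8258 + 2·5333.33 = 16700 μs.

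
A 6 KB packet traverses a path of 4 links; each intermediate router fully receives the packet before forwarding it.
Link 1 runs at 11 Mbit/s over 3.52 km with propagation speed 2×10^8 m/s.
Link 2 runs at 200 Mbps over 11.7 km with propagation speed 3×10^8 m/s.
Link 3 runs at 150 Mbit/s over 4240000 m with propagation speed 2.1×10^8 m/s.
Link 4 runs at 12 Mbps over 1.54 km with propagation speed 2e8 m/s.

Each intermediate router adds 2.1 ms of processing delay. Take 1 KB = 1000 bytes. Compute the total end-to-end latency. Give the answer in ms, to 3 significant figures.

35.5 ms

L = 48000 bits.
Transmission delays (L/R per hop): 4.36364, 0.24, 0.32, 4 ms; sum = 8.92364 ms.
Propagation delays (d/s per hop): 0.0176, 0.039, 20.1905, 0.0077 ms; sum = 20.2548 ms.
Processing at 3 router(s): 3 × 2.1 ms = 6.3 ms.
End-to-end = 35.5 ms.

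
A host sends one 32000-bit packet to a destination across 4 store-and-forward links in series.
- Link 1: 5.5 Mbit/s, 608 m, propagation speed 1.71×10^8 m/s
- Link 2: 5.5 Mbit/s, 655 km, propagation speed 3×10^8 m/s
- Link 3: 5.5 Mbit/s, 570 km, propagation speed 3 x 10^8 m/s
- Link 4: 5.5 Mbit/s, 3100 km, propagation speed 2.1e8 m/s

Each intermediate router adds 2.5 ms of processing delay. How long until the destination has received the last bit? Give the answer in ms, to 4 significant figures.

49.62 ms

Transmission delay per hop = L/R = 32000/5500000 = 5.81818 ms; 4 hops → 23.2727 ms.
Propagation delays (d/s per hop): 0.00355556, 2.18333, 1.9, 14.7619 ms; sum = 18.8488 ms.
Processing at 3 router(s): 3 × 2.5 ms = 7.5 ms.
End-to-end = 49.62 ms.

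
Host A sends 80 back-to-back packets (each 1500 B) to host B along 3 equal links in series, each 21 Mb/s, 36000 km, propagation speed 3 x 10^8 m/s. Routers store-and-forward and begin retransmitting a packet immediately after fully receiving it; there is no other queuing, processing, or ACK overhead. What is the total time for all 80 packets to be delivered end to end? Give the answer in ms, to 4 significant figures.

Per-hop transmission t_tx = L/R = 12000/21000000 = 0.571429 ms.
Per-hop propagation t_prop = 36000000/300000000 = 120 ms.
Pipeline fill: first packet needs 3·t_tx to clear all hops; remaining 79 packets each add one t_tx.
Total = (3+80-1)·t_tx + 3·t_prop = 82·0.571429 + 3·120 = 406.9 ms.

406.9 ms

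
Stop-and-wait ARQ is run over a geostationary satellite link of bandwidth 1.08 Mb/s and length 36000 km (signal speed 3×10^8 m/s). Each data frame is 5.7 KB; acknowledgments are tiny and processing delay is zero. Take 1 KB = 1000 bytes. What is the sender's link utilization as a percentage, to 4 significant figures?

t_tx = L/R = 45600/1080000 = 0.0422222 s.
t_prop = 36000000/300000000 = 0.12 s; RTT = 0.24 s.
Cycle = t_tx + RTT = 0.282222 s.
Utilization = t_tx / cycle = 0.0422222/0.282222 = 14.96 %.

14.96 %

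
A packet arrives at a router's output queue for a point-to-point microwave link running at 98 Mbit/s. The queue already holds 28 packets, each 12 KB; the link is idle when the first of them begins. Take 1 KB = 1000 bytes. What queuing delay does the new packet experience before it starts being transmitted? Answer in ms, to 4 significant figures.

27.43 ms

Each queued packet: L/R = 96000/98000000 = 0.979592 ms.
28 queued → 27.4286 ms.
Queuing delay = 27.43 ms.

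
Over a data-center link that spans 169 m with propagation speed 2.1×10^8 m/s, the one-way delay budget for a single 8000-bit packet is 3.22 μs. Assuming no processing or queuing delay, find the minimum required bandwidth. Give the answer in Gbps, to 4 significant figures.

Propagation delay = 169 / 210000000 = 0.804762 μs.
Transmission budget = 3.22 − 0.804762 = 2.41524 μs.
R ≥ L / t_tx = 8000 bits / 2.41524e-06 s = 3.312 Gbps.

3.312 Gbps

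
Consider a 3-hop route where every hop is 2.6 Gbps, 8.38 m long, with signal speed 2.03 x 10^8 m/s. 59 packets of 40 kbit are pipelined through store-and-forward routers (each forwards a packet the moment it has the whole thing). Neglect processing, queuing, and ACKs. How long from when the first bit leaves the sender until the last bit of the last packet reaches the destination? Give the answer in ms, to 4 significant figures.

0.9386 ms

Per-hop transmission t_tx = L/R = 40000/2600000000 = 0.0153846 ms.
Per-hop propagation t_prop = 8.38/2.03e+08 = 4.12808e-05 ms.
Pipeline fill: first packet needs 3·t_tx to clear all hops; remaining 58 packets each add one t_tx.
Total = (3+59-1)·t_tx + 3·t_prop = 61·0.0153846 + 3·4.12808e-05 = 0.9386 ms.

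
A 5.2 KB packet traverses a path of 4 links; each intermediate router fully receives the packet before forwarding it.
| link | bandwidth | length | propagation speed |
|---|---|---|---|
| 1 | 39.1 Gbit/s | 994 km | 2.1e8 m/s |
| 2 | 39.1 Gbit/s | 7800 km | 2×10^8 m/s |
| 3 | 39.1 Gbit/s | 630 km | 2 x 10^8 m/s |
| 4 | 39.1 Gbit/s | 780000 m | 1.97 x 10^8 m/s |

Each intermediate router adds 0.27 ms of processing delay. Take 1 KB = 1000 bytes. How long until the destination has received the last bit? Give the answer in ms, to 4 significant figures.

L = 41600 bits.
Transmission delay per hop = L/R = 41600/39100000000 = 0.00106394 ms; 4 hops → 0.00425575 ms.
Propagation delays (d/s per hop): 4.73333, 39, 3.15, 3.95939 ms; sum = 50.8427 ms.
Processing at 3 router(s): 3 × 0.27 ms = 0.81 ms.
End-to-end = 51.66 ms.

51.66 ms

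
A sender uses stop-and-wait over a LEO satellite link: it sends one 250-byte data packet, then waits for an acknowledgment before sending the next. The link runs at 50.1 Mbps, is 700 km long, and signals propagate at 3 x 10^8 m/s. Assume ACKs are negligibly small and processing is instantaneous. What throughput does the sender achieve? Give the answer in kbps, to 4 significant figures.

424.9 kbps

t_tx = L/R = 2000/50100000 = 3.99202e-05 s.
t_prop = 700000/300000000 = 0.00233333 s; RTT = 0.00466667 s.
Cycle = t_tx + RTT = 0.00470659 s.
Throughput = L / cycle = 2000 / 0.00470659 = 424.9 kbps.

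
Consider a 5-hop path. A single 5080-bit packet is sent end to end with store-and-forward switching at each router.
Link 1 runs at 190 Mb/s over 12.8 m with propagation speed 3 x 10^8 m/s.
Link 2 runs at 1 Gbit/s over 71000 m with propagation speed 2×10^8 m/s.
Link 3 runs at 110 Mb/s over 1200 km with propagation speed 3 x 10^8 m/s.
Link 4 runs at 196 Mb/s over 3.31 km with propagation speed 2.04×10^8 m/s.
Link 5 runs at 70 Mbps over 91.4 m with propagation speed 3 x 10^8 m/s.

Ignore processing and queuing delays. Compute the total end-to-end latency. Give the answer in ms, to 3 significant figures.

4.55 ms

Transmission delays (L/R per hop): 0.0267368, 0.00508, 0.0461818, 0.0259184, 0.0725714 ms; sum = 0.176488 ms.
Propagation delays (d/s per hop): 4.26667e-05, 0.355, 4, 0.0162255, 0.000304667 ms; sum = 4.37157 ms.
End-to-end = 4.55 ms.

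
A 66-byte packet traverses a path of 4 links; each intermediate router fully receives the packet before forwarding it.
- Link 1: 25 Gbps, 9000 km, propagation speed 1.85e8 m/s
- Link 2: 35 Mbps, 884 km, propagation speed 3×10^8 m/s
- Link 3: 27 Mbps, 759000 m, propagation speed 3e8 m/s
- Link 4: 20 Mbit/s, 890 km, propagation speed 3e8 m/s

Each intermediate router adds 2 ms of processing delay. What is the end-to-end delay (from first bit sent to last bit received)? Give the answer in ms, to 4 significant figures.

L = 66 × 8 = 528 bits.
Transmission delays (L/R per hop): 2.112e-05, 0.0150857, 0.0195556, 0.0264 ms; sum = 0.0610624 ms.
Propagation delays (d/s per hop): 48.6486, 2.94667, 2.53, 2.96667 ms; sum = 57.092 ms.
Processing at 3 router(s): 3 × 2 ms = 6 ms.
End-to-end = 63.15 ms.

63.15 ms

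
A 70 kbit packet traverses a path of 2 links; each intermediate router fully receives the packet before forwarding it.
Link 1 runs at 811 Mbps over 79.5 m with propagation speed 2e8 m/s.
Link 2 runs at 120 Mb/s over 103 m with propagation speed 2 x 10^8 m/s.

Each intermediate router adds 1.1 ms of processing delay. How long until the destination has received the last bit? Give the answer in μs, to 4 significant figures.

1771 μs

L = 70000 bits.
Transmission delays (L/R per hop): 86.3132, 583.333 μs; sum = 669.647 μs.
Propagation delays (d/s per hop): 0.3975, 0.515 μs; sum = 0.9125 μs.
Processing at 1 router(s): 1 × 1.1 ms = 1100 μs.
End-to-end = 1771 μs.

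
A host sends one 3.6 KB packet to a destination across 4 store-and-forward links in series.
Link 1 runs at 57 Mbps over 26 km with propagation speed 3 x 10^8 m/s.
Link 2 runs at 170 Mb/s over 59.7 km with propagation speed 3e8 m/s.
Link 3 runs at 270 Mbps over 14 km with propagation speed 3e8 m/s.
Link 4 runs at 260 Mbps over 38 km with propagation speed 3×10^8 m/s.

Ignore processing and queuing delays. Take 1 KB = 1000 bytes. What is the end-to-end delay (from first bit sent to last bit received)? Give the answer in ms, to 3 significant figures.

1.35 ms

L = 28800 bits.
Transmission delays (L/R per hop): 0.505263, 0.169412, 0.106667, 0.110769 ms; sum = 0.892111 ms.
Propagation delays (d/s per hop): 0.0866667, 0.199, 0.0466667, 0.126667 ms; sum = 0.459 ms.
End-to-end = 1.35 ms.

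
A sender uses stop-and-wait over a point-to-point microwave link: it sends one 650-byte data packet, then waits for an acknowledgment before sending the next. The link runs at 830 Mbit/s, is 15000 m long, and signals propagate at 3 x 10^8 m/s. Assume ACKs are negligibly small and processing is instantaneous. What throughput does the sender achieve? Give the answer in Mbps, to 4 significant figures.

48.93 Mbps

t_tx = L/R = 5200/830000000 = 6.26506e-06 s.
t_prop = 15000/300000000 = 5e-05 s; RTT = 0.0001 s.
Cycle = t_tx + RTT = 0.000106265 s.
Throughput = L / cycle = 5200 / 0.000106265 = 48.93 Mbps.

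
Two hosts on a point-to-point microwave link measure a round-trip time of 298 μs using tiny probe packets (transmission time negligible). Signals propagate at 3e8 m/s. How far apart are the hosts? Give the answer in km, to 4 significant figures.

44.70 km

One-way propagation = RTT/2 = 149 μs.
d = s × t = 300000000 × 0.000149 = 44.70 km.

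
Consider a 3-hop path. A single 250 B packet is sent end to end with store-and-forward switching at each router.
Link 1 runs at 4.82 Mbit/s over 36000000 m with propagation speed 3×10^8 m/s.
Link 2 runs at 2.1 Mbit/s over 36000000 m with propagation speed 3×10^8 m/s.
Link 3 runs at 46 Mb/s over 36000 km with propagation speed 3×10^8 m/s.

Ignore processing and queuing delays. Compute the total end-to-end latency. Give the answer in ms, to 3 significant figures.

L = 250 × 8 = 2000 bits.
Transmission delays (L/R per hop): 0.414938, 0.952381, 0.0434783 ms; sum = 1.4108 ms.
Propagation delays (d/s per hop): 120, 120, 120 ms; sum = 360 ms.
End-to-end = 361 ms.

361 ms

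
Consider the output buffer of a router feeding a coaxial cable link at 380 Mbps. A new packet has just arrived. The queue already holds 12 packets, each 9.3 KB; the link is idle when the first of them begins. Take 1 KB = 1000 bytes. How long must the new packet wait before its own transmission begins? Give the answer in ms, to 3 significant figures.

Each queued packet: L/R = 74400/380000000 = 0.195789 ms.
12 queued → 2.34947 ms.
Queuing delay = 2.35 ms.

2.35 ms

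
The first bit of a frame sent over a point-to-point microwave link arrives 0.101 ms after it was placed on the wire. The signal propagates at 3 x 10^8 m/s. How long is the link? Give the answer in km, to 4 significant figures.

30.30 km

d = s × t_prop = 300000000 × 0.000101 = 30.30 km.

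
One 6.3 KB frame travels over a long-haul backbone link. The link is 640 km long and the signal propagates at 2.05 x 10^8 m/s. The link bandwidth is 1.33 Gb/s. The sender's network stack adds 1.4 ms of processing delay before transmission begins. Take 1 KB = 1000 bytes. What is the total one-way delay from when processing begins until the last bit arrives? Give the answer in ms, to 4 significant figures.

4.560 ms

L = 50400 bits.
Transmission delay = L/R = 50400 / 1330000000 = 0.0378947 ms.
Propagation delay = d/s = 640000 m / 2.05e+08 m/s = 3.12195 ms.
Plus processing delay 1.4 ms = 1.4 ms.
Total = 4.560 ms.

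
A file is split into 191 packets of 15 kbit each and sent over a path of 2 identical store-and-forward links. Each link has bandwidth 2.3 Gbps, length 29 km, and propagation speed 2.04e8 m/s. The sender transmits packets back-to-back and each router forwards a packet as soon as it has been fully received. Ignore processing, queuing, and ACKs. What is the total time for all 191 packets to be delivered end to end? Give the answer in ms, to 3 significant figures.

Per-hop transmission t_tx = L/R = 15000/2300000000 = 0.00652174 ms.
Per-hop propagation t_prop = 29000/204000000 = 0.142157 ms.
Pipeline fill: first packet needs 2·t_tx to clear all hops; remaining 190 packets each add one t_tx.
Total = (2+191-1)·t_tx + 2·t_prop = 192·0.00652174 + 2·0.142157 = 1.54 ms.

1.54 ms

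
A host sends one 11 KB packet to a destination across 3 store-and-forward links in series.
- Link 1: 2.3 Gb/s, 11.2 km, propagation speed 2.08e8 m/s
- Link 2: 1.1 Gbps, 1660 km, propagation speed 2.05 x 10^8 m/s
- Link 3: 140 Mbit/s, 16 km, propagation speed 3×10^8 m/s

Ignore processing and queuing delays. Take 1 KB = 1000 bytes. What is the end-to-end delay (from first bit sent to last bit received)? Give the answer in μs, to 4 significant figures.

L = 88000 bits.
Transmission delays (L/R per hop): 38.2609, 80, 628.571 μs; sum = 746.832 μs.
Propagation delays (d/s per hop): 53.8462, 8097.56, 53.3333 μs; sum = 8204.74 μs.
End-to-end = 8952 μs.

8952 μs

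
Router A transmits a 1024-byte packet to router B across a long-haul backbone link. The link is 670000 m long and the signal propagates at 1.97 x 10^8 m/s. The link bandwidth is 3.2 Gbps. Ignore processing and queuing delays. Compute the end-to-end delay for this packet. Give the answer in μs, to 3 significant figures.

3400 μs

L = 1024 × 8 = 8192 bits.
Transmission delay = L/R = 8192 / 3200000000 = 2.56 μs.
Propagation delay = d/s = 670000 m / 197000000 m/s = 3401.02 μs.
Total = 3400 μs.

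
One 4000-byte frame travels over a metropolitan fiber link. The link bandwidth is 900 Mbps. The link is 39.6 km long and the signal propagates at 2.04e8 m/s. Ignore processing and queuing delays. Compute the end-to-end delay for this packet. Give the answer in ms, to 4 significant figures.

L = 4000 × 8 = 32000 bits.
Transmission delay = L/R = 32000 / 900000000 = 0.0355556 ms.
Propagation delay = d/s = 39600 m / 204000000 m/s = 0.194118 ms.
Total = 0.2297 ms.

0.2297 ms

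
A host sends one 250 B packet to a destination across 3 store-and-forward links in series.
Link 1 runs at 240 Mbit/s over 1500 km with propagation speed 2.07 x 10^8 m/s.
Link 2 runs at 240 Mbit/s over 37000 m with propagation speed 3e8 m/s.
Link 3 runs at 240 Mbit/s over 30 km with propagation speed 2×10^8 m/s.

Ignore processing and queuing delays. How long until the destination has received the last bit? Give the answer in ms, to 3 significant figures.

L = 250 × 8 = 2000 bits.
Transmission delay per hop = L/R = 2000/240000000 = 0.00833333 ms; 3 hops → 0.025 ms.
Propagation delays (d/s per hop): 7.24638, 0.123333, 0.15 ms; sum = 7.51971 ms.
End-to-end = 7.54 ms.

7.54 ms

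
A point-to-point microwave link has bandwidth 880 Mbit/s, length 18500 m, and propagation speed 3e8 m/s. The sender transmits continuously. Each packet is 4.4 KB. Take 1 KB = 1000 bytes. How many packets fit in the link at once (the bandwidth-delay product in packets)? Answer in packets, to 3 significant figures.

1.54 packets

Propagation delay = 18500 / 300000000 = 6.16667e-05 s.
BDP = R × t_prop = 880000000 × 6.16667e-05 = 54266.7 bits.
In packets of 35200 bits: 1.54 packets.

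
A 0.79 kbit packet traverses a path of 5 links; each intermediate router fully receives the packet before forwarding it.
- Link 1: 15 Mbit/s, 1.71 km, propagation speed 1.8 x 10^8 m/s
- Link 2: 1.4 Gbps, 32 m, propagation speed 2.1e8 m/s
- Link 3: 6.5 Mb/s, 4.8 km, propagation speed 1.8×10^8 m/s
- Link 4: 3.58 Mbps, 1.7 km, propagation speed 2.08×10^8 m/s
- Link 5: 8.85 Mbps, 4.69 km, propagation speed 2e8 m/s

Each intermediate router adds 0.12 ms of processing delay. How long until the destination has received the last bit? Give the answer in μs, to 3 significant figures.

1030 μs

L = 790 bits.
Transmission delays (L/R per hop): 52.6667, 0.564286, 121.538, 220.67, 89.2655 μs; sum = 484.705 μs.
Propagation delays (d/s per hop): 9.5, 0.152381, 26.6667, 8.17308, 23.45 μs; sum = 67.9421 μs.
Processing at 4 router(s): 4 × 0.12 ms = 480 μs.
End-to-end = 1030 μs.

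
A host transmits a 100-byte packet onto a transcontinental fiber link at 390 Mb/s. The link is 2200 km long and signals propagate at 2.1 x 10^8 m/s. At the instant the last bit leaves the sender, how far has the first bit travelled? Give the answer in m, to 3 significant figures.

t_tx = L/R = 800/390000000 = 2.05128e-06 s.
Distance = s × t_tx = 210000000 × 2.05128e-06 = 431 m.

431 m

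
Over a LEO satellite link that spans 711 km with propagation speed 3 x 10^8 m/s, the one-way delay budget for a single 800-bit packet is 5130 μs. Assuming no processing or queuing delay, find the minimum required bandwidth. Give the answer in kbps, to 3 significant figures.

290 kbps

Propagation delay = 711000 / 300000000 = 2370 μs.
Transmission budget = 5130 − 2370 = 2760 μs.
R ≥ L / t_tx = 800 bits / 0.00276 s = 290 kbps.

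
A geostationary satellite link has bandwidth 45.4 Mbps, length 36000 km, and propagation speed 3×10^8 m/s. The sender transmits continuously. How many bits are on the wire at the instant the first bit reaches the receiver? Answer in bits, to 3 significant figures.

Propagation delay = 36000000 / 300000000 = 0.12 s.
BDP = R × t_prop = 45400000 × 0.12 = 5448000 bits.

5450000 bits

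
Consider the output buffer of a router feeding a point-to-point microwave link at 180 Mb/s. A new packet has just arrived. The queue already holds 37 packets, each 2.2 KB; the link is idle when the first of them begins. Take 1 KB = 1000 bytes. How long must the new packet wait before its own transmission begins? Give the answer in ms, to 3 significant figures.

Each queued packet: L/R = 17600/180000000 = 0.0977778 ms.
37 queued → 3.61778 ms.
Queuing delay = 3.62 ms.

3.62 ms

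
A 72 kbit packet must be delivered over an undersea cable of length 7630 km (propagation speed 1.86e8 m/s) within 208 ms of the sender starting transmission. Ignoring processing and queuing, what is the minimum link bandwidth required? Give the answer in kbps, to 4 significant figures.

Propagation delay = 7630000 / 186000000 = 41.0215 ms.
Transmission budget = 208 − 41.0215 = 166.978 ms.
R ≥ L / t_tx = 72000 bits / 0.166978 s = 431.2 kbps.

431.2 kbps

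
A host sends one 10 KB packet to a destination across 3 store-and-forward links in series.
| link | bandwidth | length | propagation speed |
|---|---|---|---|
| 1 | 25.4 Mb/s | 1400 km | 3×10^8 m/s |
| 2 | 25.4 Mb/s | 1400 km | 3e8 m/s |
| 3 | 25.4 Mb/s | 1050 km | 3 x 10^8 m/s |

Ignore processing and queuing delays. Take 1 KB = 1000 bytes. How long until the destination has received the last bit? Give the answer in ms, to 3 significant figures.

22.3 ms

L = 80000 bits.
Transmission delay per hop = L/R = 80000/25400000 = 3.14961 ms; 3 hops → 9.44882 ms.
Propagation delays (d/s per hop): 4.66667, 4.66667, 3.5 ms; sum = 12.8333 ms.
End-to-end = 22.3 ms.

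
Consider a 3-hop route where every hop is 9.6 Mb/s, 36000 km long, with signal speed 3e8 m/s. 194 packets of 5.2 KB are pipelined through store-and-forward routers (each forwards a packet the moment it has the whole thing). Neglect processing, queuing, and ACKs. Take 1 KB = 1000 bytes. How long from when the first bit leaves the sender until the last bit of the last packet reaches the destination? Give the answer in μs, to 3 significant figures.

Per-hop transmission t_tx = L/R = 41600/9600000 = 4333.33 μs.
Per-hop propagation t_prop = 36000000/300000000 = 120000 μs.
Pipeline fill: first packet needs 3·t_tx to clear all hops; remaining 193 packets each add one t_tx.
Total = (3+194-1)·t_tx + 3·t_prop = 196·4333.33 + 3·120000 = 1210000 μs.

1210000 μs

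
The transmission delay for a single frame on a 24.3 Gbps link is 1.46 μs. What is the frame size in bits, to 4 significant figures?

35480 bits

L = R × t_tx = 24300000000 b/s × 1.46e-06 s = 35478 bits.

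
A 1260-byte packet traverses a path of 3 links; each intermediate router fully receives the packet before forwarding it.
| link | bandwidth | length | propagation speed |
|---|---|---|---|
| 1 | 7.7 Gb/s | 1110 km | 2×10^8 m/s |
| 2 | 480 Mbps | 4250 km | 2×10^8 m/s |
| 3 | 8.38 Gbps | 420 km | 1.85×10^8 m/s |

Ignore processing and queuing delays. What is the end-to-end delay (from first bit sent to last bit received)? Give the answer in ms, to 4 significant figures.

29.09 ms

L = 1260 × 8 = 10080 bits.
Transmission delays (L/R per hop): 0.00130909, 0.021, 0.00120286 ms; sum = 0.023512 ms.
Propagation delays (d/s per hop): 5.55, 21.25, 2.27027 ms; sum = 29.0703 ms.
End-to-end = 29.09 ms.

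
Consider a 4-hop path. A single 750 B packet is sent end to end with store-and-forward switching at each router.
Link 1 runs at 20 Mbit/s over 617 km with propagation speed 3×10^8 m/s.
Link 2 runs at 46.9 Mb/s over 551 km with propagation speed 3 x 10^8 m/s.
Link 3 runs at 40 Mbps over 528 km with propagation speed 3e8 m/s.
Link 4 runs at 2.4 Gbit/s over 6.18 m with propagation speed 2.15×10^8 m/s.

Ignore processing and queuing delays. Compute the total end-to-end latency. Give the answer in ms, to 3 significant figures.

L = 750 × 8 = 6000 bits.
Transmission delays (L/R per hop): 0.3, 0.127932, 0.15, 0.0025 ms; sum = 0.580432 ms.
Propagation delays (d/s per hop): 2.05667, 1.83667, 1.76, 2.87442e-05 ms; sum = 5.65336 ms.
End-to-end = 6.23 ms.

6.23 ms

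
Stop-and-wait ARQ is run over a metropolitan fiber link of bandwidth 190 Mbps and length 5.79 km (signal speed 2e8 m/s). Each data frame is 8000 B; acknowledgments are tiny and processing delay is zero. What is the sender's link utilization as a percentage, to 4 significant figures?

85.33 %

t_tx = L/R = 64000/190000000 = 0.000336842 s.
t_prop = 5790/200000000 = 2.895e-05 s; RTT = 5.79e-05 s.
Cycle = t_tx + RTT = 0.000394742 s.
Utilization = t_tx / cycle = 0.000336842/0.000394742 = 85.33 %.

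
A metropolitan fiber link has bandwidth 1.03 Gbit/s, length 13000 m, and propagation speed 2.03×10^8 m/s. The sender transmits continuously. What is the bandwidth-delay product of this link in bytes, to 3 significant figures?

Propagation delay = 13000 / 2.03e+08 = 6.40394e-05 s.
BDP = R × t_prop = 1030000000 × 6.40394e-05 = 65960.6 bits.
In bytes: 65960.6/8 = 8250 bytes.

8250 bytes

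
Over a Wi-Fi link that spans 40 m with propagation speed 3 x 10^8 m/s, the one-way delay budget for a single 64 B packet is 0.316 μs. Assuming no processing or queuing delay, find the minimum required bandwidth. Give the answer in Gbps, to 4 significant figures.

L = 512 bits.
Propagation delay = 40 / 300000000 = 0.133333 μs.
Transmission budget = 0.316 − 0.133333 = 0.182667 μs.
R ≥ L / t_tx = 512 bits / 1.82667e-07 s = 2.803 Gbps.

2.803 Gbps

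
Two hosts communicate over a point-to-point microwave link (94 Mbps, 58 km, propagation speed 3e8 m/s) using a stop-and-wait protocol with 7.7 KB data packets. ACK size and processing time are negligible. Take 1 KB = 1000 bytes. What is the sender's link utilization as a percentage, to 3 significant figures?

t_tx = L/R = 61600/94000000 = 0.000655319 s.
t_prop = 58000/300000000 = 0.000193333 s; RTT = 0.000386667 s.
Cycle = t_tx + RTT = 0.00104199 s.
Utilization = t_tx / cycle = 0.000655319/0.00104199 = 62.9 %.

62.9 %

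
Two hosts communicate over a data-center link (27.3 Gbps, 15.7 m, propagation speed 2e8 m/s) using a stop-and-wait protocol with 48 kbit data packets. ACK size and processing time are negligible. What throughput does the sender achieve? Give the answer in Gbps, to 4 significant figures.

t_tx = L/R = 48000/27300000000 = 1.75824e-06 s.
t_prop = 15.7/200000000 = 7.85e-08 s; RTT = 1.57e-07 s.
Cycle = t_tx + RTT = 1.91524e-06 s.
Throughput = L / cycle = 48000 / 1.91524e-06 = 25.06 Gbps.

25.06 Gbps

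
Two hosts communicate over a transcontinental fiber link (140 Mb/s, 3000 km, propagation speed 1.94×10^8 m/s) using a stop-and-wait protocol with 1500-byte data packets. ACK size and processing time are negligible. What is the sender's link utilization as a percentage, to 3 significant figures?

0.276 %

t_tx = L/R = 12000/140000000 = 8.57143e-05 s.
t_prop = 3000000/194000000 = 0.0154639 s; RTT = 0.0309278 s.
Cycle = t_tx + RTT = 0.0310135 s.
Utilization = t_tx / cycle = 8.57143e-05/0.0310135 = 0.276 %.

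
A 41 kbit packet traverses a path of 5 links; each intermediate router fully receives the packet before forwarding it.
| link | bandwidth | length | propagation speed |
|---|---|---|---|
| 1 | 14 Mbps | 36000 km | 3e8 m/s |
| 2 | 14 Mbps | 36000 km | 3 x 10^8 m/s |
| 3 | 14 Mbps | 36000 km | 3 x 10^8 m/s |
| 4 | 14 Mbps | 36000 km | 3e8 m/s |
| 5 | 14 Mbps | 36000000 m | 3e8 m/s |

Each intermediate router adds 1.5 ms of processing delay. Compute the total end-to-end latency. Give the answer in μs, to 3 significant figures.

L = 41000 bits.
Transmission delay per hop = L/R = 41000/14000000 = 2928.57 μs; 5 hops → 14642.9 μs.
Propagation delays (d/s per hop): 120000, 120000, 120000, 120000, 120000 μs; sum = 600000 μs.
Processing at 4 router(s): 4 × 1.5 ms = 6000 μs.
End-to-end = 621000 μs.

621000 μs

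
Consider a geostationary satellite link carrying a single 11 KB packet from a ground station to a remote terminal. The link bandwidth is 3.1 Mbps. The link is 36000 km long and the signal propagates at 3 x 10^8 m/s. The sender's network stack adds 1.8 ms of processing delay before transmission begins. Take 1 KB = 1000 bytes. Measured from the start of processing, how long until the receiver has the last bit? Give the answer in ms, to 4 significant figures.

150.2 ms

L = 88000 bits.
Transmission delay = L/R = 88000 / 3100000 = 28.3871 ms.
Propagation delay = d/s = 36000000 m / 300000000 m/s = 120 ms.
Plus processing delay 1.8 ms = 1.8 ms.
Total = 150.2 ms.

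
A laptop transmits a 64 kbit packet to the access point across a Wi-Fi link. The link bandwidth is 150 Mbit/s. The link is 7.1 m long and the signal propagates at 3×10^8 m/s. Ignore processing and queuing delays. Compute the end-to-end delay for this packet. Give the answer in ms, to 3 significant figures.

L = 64000 bits.
Transmission delay = L/R = 64000 / 150000000 = 0.426667 ms.
Propagation delay = d/s = 7.1 m / 300000000 m/s = 2.36667e-05 ms.
Total = 0.427 ms.

0.427 ms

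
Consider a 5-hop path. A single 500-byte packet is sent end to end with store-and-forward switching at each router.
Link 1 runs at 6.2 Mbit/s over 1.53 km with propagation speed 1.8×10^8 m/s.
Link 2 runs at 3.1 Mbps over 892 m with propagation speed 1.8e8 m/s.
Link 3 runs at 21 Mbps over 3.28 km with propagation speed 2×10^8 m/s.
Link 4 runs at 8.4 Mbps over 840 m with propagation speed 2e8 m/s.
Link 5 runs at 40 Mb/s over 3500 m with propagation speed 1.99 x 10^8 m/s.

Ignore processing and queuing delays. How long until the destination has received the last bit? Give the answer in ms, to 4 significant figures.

2.754 ms

L = 500 × 8 = 4000 bits.
Transmission delays (L/R per hop): 0.645161, 1.29032, 0.190476, 0.47619, 0.1 ms; sum = 2.70215 ms.
Propagation delays (d/s per hop): 0.0085, 0.00495556, 0.0164, 0.0042, 0.0175879 ms; sum = 0.0516435 ms.
End-to-end = 2.754 ms.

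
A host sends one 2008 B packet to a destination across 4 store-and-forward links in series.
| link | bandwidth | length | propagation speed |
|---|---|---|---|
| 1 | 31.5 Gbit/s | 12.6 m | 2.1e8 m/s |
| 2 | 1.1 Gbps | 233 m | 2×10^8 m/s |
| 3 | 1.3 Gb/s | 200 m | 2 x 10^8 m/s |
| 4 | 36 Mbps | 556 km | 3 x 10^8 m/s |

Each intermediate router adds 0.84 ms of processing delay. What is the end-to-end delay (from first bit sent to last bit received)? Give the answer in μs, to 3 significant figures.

4850 μs

L = 2008 × 8 = 16064 bits.
Transmission delays (L/R per hop): 0.509968, 14.6036, 12.3569, 446.222 μs; sum = 473.693 μs.
Propagation delays (d/s per hop): 0.06, 1.165, 1, 1853.33 μs; sum = 1855.56 μs.
Processing at 3 router(s): 3 × 0.84 ms = 2520 μs.
End-to-end = 4850 μs.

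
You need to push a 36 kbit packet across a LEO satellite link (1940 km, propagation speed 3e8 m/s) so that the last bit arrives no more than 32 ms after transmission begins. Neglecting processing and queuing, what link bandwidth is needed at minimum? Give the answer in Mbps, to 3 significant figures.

Propagation delay = 1940000 / 300000000 = 6.46667 ms.
Transmission budget = 32 − 6.46667 = 25.5333 ms.
R ≥ L / t_tx = 36000 bits / 0.0255333 s = 1.41 Mbps.

1.41 Mbps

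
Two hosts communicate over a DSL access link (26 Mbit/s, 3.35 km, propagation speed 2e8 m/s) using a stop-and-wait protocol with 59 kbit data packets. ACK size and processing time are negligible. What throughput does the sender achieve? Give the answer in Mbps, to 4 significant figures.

25.62 Mbps

t_tx = L/R = 59000/26000000 = 0.00226923 s.
t_prop = 3350/200000000 = 1.675e-05 s; RTT = 3.35e-05 s.
Cycle = t_tx + RTT = 0.00230273 s.
Throughput = L / cycle = 59000 / 0.00230273 = 25.62 Mbps.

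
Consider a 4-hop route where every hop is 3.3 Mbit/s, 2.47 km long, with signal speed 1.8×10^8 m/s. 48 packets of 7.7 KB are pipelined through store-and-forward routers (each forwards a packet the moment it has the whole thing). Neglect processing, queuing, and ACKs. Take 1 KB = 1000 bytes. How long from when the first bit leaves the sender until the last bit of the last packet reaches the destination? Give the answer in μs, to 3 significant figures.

952000 μs

Per-hop transmission t_tx = L/R = 61600/3300000 = 18666.7 μs.
Per-hop propagation t_prop = 2470/180000000 = 13.7222 μs.
Pipeline fill: first packet needs 4·t_tx to clear all hops; remaining 47 packets each add one t_tx.
Total = (4+48-1)·t_tx + 4·t_prop = 51·18666.7 + 4·13.7222 = 952000 μs.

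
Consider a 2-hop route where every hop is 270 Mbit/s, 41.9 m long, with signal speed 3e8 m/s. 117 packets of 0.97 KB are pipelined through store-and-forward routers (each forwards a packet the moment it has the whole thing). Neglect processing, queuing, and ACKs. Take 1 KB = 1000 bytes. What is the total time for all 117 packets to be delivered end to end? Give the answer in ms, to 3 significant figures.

3.39 ms

Per-hop transmission t_tx = L/R = 7760/270000000 = 0.0287407 ms.
Per-hop propagation t_prop = 41.9/300000000 = 0.000139667 ms.
Pipeline fill: first packet needs 2·t_tx to clear all hops; remaining 116 packets each add one t_tx.
Total = (2+117-1)·t_tx + 2·t_prop = 118·0.0287407 + 2·0.000139667 = 3.39 ms.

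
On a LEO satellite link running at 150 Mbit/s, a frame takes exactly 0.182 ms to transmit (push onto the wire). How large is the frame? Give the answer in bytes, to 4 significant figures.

3413 bytes

L = R × t_tx = 150000000 b/s × 0.000182 s = 27300 bits.
In bytes: 27300 / 8 = 3413 bytes.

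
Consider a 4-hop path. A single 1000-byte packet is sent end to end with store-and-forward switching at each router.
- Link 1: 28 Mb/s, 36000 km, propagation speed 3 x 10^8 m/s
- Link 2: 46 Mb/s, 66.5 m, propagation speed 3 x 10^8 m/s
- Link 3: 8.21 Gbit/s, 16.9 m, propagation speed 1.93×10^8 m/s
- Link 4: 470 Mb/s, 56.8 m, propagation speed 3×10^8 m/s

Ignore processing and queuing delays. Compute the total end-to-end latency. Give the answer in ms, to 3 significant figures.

L = 1000 × 8 = 8000 bits.
Transmission delays (L/R per hop): 0.285714, 0.173913, 0.000974421, 0.0170213 ms; sum = 0.477623 ms.
Propagation delays (d/s per hop): 120, 0.000221667, 8.75648e-05, 0.000189333 ms; sum = 120 ms.
End-to-end = 120 ms.

120 ms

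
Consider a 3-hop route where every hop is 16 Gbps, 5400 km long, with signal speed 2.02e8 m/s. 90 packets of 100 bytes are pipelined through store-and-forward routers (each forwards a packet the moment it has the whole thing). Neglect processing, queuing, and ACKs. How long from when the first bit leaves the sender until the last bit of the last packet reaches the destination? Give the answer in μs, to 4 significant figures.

Per-hop transmission t_tx = L/R = 800/16000000000 = 0.05 μs.
Per-hop propagation t_prop = 5400000/202000000 = 26732.7 μs.
Pipeline fill: first packet needs 3·t_tx to clear all hops; remaining 89 packets each add one t_tx.
Total = (3+90-1)·t_tx + 3·t_prop = 92·0.05 + 3·26732.7 = 80200 μs.

80200 μs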